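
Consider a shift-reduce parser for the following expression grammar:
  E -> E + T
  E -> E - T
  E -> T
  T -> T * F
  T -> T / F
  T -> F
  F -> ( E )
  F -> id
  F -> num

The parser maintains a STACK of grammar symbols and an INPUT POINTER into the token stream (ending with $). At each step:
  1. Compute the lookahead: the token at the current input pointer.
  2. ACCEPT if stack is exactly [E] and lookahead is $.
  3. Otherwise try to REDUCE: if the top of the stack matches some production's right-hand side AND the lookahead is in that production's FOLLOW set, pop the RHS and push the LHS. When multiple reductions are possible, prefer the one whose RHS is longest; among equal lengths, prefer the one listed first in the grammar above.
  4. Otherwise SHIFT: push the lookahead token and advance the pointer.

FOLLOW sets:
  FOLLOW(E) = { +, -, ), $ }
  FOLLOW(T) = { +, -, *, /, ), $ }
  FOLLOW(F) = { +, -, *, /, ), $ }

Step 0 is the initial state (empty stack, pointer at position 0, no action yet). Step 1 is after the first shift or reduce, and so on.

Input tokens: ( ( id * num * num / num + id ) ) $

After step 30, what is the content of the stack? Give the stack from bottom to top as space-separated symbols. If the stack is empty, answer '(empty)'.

Answer: T

Derivation:
Step 1: shift (. Stack=[(] ptr=1 lookahead=( remaining=[( id * num * num / num + id ) ) $]
Step 2: shift (. Stack=[( (] ptr=2 lookahead=id remaining=[id * num * num / num + id ) ) $]
Step 3: shift id. Stack=[( ( id] ptr=3 lookahead=* remaining=[* num * num / num + id ) ) $]
Step 4: reduce F->id. Stack=[( ( F] ptr=3 lookahead=* remaining=[* num * num / num + id ) ) $]
Step 5: reduce T->F. Stack=[( ( T] ptr=3 lookahead=* remaining=[* num * num / num + id ) ) $]
Step 6: shift *. Stack=[( ( T *] ptr=4 lookahead=num remaining=[num * num / num + id ) ) $]
Step 7: shift num. Stack=[( ( T * num] ptr=5 lookahead=* remaining=[* num / num + id ) ) $]
Step 8: reduce F->num. Stack=[( ( T * F] ptr=5 lookahead=* remaining=[* num / num + id ) ) $]
Step 9: reduce T->T * F. Stack=[( ( T] ptr=5 lookahead=* remaining=[* num / num + id ) ) $]
Step 10: shift *. Stack=[( ( T *] ptr=6 lookahead=num remaining=[num / num + id ) ) $]
Step 11: shift num. Stack=[( ( T * num] ptr=7 lookahead=/ remaining=[/ num + id ) ) $]
Step 12: reduce F->num. Stack=[( ( T * F] ptr=7 lookahead=/ remaining=[/ num + id ) ) $]
Step 13: reduce T->T * F. Stack=[( ( T] ptr=7 lookahead=/ remaining=[/ num + id ) ) $]
Step 14: shift /. Stack=[( ( T /] ptr=8 lookahead=num remaining=[num + id ) ) $]
Step 15: shift num. Stack=[( ( T / num] ptr=9 lookahead=+ remaining=[+ id ) ) $]
Step 16: reduce F->num. Stack=[( ( T / F] ptr=9 lookahead=+ remaining=[+ id ) ) $]
Step 17: reduce T->T / F. Stack=[( ( T] ptr=9 lookahead=+ remaining=[+ id ) ) $]
Step 18: reduce E->T. Stack=[( ( E] ptr=9 lookahead=+ remaining=[+ id ) ) $]
Step 19: shift +. Stack=[( ( E +] ptr=10 lookahead=id remaining=[id ) ) $]
Step 20: shift id. Stack=[( ( E + id] ptr=11 lookahead=) remaining=[) ) $]
Step 21: reduce F->id. Stack=[( ( E + F] ptr=11 lookahead=) remaining=[) ) $]
Step 22: reduce T->F. Stack=[( ( E + T] ptr=11 lookahead=) remaining=[) ) $]
Step 23: reduce E->E + T. Stack=[( ( E] ptr=11 lookahead=) remaining=[) ) $]
Step 24: shift ). Stack=[( ( E )] ptr=12 lookahead=) remaining=[) $]
Step 25: reduce F->( E ). Stack=[( F] ptr=12 lookahead=) remaining=[) $]
Step 26: reduce T->F. Stack=[( T] ptr=12 lookahead=) remaining=[) $]
Step 27: reduce E->T. Stack=[( E] ptr=12 lookahead=) remaining=[) $]
Step 28: shift ). Stack=[( E )] ptr=13 lookahead=$ remaining=[$]
Step 29: reduce F->( E ). Stack=[F] ptr=13 lookahead=$ remaining=[$]
Step 30: reduce T->F. Stack=[T] ptr=13 lookahead=$ remaining=[$]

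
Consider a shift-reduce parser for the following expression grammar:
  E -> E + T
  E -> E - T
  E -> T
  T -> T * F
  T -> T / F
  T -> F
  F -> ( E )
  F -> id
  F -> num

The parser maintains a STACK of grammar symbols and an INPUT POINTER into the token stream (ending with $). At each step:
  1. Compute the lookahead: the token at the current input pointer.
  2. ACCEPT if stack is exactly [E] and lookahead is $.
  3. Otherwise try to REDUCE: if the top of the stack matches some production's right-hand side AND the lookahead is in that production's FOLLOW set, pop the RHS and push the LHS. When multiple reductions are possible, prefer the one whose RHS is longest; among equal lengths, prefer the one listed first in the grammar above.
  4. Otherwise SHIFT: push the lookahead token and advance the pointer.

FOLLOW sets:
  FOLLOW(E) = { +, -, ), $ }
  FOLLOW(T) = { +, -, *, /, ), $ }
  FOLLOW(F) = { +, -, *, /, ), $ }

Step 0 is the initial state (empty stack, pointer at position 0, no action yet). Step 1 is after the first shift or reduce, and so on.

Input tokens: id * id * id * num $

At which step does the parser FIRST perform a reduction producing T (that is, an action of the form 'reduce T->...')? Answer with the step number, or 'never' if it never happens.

Answer: 3

Derivation:
Step 1: shift id. Stack=[id] ptr=1 lookahead=* remaining=[* id * id * num $]
Step 2: reduce F->id. Stack=[F] ptr=1 lookahead=* remaining=[* id * id * num $]
Step 3: reduce T->F. Stack=[T] ptr=1 lookahead=* remaining=[* id * id * num $]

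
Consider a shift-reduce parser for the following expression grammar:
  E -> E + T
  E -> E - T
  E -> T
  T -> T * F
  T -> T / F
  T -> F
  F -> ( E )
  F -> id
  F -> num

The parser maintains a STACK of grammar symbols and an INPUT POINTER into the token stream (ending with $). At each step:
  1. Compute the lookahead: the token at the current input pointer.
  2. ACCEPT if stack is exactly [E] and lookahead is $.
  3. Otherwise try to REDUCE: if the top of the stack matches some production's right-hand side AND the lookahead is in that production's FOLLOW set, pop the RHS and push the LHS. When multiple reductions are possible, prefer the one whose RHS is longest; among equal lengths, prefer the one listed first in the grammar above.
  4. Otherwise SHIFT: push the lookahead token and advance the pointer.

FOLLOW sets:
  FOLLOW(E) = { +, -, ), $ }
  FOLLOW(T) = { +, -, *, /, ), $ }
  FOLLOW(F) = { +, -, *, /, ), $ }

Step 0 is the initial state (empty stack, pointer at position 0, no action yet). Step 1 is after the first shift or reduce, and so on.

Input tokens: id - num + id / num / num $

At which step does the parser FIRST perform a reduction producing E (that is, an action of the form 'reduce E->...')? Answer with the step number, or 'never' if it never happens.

Step 1: shift id. Stack=[id] ptr=1 lookahead=- remaining=[- num + id / num / num $]
Step 2: reduce F->id. Stack=[F] ptr=1 lookahead=- remaining=[- num + id / num / num $]
Step 3: reduce T->F. Stack=[T] ptr=1 lookahead=- remaining=[- num + id / num / num $]
Step 4: reduce E->T. Stack=[E] ptr=1 lookahead=- remaining=[- num + id / num / num $]

Answer: 4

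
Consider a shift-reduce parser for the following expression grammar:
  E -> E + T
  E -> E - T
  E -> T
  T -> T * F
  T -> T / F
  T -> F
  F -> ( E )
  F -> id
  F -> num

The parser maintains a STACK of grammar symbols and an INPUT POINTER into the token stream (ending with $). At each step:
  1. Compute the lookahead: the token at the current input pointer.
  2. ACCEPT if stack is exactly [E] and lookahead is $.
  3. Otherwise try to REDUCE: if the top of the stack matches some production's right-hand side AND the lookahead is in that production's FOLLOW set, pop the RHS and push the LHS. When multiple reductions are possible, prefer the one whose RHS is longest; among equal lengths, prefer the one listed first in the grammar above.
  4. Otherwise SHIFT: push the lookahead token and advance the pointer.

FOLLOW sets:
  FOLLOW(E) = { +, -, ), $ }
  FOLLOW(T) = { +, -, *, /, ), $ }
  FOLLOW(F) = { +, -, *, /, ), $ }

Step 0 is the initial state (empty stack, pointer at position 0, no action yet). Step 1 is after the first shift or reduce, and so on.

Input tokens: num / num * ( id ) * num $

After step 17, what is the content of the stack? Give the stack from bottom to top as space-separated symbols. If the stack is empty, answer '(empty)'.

Answer: T *

Derivation:
Step 1: shift num. Stack=[num] ptr=1 lookahead=/ remaining=[/ num * ( id ) * num $]
Step 2: reduce F->num. Stack=[F] ptr=1 lookahead=/ remaining=[/ num * ( id ) * num $]
Step 3: reduce T->F. Stack=[T] ptr=1 lookahead=/ remaining=[/ num * ( id ) * num $]
Step 4: shift /. Stack=[T /] ptr=2 lookahead=num remaining=[num * ( id ) * num $]
Step 5: shift num. Stack=[T / num] ptr=3 lookahead=* remaining=[* ( id ) * num $]
Step 6: reduce F->num. Stack=[T / F] ptr=3 lookahead=* remaining=[* ( id ) * num $]
Step 7: reduce T->T / F. Stack=[T] ptr=3 lookahead=* remaining=[* ( id ) * num $]
Step 8: shift *. Stack=[T *] ptr=4 lookahead=( remaining=[( id ) * num $]
Step 9: shift (. Stack=[T * (] ptr=5 lookahead=id remaining=[id ) * num $]
Step 10: shift id. Stack=[T * ( id] ptr=6 lookahead=) remaining=[) * num $]
Step 11: reduce F->id. Stack=[T * ( F] ptr=6 lookahead=) remaining=[) * num $]
Step 12: reduce T->F. Stack=[T * ( T] ptr=6 lookahead=) remaining=[) * num $]
Step 13: reduce E->T. Stack=[T * ( E] ptr=6 lookahead=) remaining=[) * num $]
Step 14: shift ). Stack=[T * ( E )] ptr=7 lookahead=* remaining=[* num $]
Step 15: reduce F->( E ). Stack=[T * F] ptr=7 lookahead=* remaining=[* num $]
Step 16: reduce T->T * F. Stack=[T] ptr=7 lookahead=* remaining=[* num $]
Step 17: shift *. Stack=[T *] ptr=8 lookahead=num remaining=[num $]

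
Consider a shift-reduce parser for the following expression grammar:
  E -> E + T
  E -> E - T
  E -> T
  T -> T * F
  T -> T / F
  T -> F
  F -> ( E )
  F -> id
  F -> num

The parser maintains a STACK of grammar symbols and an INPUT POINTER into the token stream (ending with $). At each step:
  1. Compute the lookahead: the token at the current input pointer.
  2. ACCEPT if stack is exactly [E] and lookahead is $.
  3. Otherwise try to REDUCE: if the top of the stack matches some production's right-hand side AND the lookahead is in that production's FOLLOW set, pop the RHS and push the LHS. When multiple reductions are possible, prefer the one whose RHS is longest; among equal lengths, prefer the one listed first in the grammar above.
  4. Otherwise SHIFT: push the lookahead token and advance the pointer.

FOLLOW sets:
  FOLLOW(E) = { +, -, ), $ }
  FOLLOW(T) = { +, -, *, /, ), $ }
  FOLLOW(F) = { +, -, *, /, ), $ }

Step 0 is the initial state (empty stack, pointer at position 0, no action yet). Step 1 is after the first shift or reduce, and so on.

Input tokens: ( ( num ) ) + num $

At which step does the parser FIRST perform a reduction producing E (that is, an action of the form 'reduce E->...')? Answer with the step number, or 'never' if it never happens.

Step 1: shift (. Stack=[(] ptr=1 lookahead=( remaining=[( num ) ) + num $]
Step 2: shift (. Stack=[( (] ptr=2 lookahead=num remaining=[num ) ) + num $]
Step 3: shift num. Stack=[( ( num] ptr=3 lookahead=) remaining=[) ) + num $]
Step 4: reduce F->num. Stack=[( ( F] ptr=3 lookahead=) remaining=[) ) + num $]
Step 5: reduce T->F. Stack=[( ( T] ptr=3 lookahead=) remaining=[) ) + num $]
Step 6: reduce E->T. Stack=[( ( E] ptr=3 lookahead=) remaining=[) ) + num $]

Answer: 6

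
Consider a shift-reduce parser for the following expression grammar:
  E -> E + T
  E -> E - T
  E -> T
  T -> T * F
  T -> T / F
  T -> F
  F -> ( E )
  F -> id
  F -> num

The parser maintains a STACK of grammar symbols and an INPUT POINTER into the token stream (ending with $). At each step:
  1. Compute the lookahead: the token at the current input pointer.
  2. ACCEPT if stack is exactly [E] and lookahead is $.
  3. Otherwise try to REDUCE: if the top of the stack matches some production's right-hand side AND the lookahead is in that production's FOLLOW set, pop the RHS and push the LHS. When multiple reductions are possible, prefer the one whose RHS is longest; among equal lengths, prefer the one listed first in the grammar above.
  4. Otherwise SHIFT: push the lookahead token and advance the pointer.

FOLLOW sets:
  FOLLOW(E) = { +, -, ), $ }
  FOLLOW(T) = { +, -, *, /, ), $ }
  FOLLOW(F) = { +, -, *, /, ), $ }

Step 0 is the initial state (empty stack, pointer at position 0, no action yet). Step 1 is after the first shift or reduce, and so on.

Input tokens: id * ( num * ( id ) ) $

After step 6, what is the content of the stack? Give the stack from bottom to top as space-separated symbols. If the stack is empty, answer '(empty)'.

Step 1: shift id. Stack=[id] ptr=1 lookahead=* remaining=[* ( num * ( id ) ) $]
Step 2: reduce F->id. Stack=[F] ptr=1 lookahead=* remaining=[* ( num * ( id ) ) $]
Step 3: reduce T->F. Stack=[T] ptr=1 lookahead=* remaining=[* ( num * ( id ) ) $]
Step 4: shift *. Stack=[T *] ptr=2 lookahead=( remaining=[( num * ( id ) ) $]
Step 5: shift (. Stack=[T * (] ptr=3 lookahead=num remaining=[num * ( id ) ) $]
Step 6: shift num. Stack=[T * ( num] ptr=4 lookahead=* remaining=[* ( id ) ) $]

Answer: T * ( num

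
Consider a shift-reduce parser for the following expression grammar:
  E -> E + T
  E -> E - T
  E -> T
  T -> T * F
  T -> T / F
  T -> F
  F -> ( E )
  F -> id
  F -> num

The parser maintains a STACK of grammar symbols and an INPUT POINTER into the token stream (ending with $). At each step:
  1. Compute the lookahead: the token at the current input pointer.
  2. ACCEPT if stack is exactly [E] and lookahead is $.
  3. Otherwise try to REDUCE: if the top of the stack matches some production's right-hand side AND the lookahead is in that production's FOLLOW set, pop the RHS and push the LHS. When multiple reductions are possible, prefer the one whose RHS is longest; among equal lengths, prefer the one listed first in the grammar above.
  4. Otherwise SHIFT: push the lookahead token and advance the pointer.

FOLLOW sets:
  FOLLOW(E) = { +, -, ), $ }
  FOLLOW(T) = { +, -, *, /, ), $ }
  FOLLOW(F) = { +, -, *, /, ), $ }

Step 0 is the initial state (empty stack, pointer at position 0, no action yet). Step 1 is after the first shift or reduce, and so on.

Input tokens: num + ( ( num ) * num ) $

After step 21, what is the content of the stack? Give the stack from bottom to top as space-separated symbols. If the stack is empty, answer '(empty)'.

Step 1: shift num. Stack=[num] ptr=1 lookahead=+ remaining=[+ ( ( num ) * num ) $]
Step 2: reduce F->num. Stack=[F] ptr=1 lookahead=+ remaining=[+ ( ( num ) * num ) $]
Step 3: reduce T->F. Stack=[T] ptr=1 lookahead=+ remaining=[+ ( ( num ) * num ) $]
Step 4: reduce E->T. Stack=[E] ptr=1 lookahead=+ remaining=[+ ( ( num ) * num ) $]
Step 5: shift +. Stack=[E +] ptr=2 lookahead=( remaining=[( ( num ) * num ) $]
Step 6: shift (. Stack=[E + (] ptr=3 lookahead=( remaining=[( num ) * num ) $]
Step 7: shift (. Stack=[E + ( (] ptr=4 lookahead=num remaining=[num ) * num ) $]
Step 8: shift num. Stack=[E + ( ( num] ptr=5 lookahead=) remaining=[) * num ) $]
Step 9: reduce F->num. Stack=[E + ( ( F] ptr=5 lookahead=) remaining=[) * num ) $]
Step 10: reduce T->F. Stack=[E + ( ( T] ptr=5 lookahead=) remaining=[) * num ) $]
Step 11: reduce E->T. Stack=[E + ( ( E] ptr=5 lookahead=) remaining=[) * num ) $]
Step 12: shift ). Stack=[E + ( ( E )] ptr=6 lookahead=* remaining=[* num ) $]
Step 13: reduce F->( E ). Stack=[E + ( F] ptr=6 lookahead=* remaining=[* num ) $]
Step 14: reduce T->F. Stack=[E + ( T] ptr=6 lookahead=* remaining=[* num ) $]
Step 15: shift *. Stack=[E + ( T *] ptr=7 lookahead=num remaining=[num ) $]
Step 16: shift num. Stack=[E + ( T * num] ptr=8 lookahead=) remaining=[) $]
Step 17: reduce F->num. Stack=[E + ( T * F] ptr=8 lookahead=) remaining=[) $]
Step 18: reduce T->T * F. Stack=[E + ( T] ptr=8 lookahead=) remaining=[) $]
Step 19: reduce E->T. Stack=[E + ( E] ptr=8 lookahead=) remaining=[) $]
Step 20: shift ). Stack=[E + ( E )] ptr=9 lookahead=$ remaining=[$]
Step 21: reduce F->( E ). Stack=[E + F] ptr=9 lookahead=$ remaining=[$]

Answer: E + F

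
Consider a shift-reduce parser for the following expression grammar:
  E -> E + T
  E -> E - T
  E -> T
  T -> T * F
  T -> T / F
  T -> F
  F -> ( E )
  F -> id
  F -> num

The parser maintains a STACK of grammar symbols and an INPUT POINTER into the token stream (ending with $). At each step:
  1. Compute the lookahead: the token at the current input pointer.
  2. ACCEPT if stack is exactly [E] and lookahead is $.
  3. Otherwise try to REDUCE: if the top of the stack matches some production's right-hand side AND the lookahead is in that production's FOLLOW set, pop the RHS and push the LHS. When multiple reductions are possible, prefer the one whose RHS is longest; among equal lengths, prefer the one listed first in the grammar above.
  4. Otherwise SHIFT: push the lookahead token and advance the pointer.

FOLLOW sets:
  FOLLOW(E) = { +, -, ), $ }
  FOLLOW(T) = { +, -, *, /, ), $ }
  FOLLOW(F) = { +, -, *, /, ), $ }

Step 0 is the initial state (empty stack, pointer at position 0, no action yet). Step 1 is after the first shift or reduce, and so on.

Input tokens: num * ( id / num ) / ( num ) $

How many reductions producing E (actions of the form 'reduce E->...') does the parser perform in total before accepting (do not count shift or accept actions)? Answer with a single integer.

Answer: 3

Derivation:
Step 1: shift num. Stack=[num] ptr=1 lookahead=* remaining=[* ( id / num ) / ( num ) $]
Step 2: reduce F->num. Stack=[F] ptr=1 lookahead=* remaining=[* ( id / num ) / ( num ) $]
Step 3: reduce T->F. Stack=[T] ptr=1 lookahead=* remaining=[* ( id / num ) / ( num ) $]
Step 4: shift *. Stack=[T *] ptr=2 lookahead=( remaining=[( id / num ) / ( num ) $]
Step 5: shift (. Stack=[T * (] ptr=3 lookahead=id remaining=[id / num ) / ( num ) $]
Step 6: shift id. Stack=[T * ( id] ptr=4 lookahead=/ remaining=[/ num ) / ( num ) $]
Step 7: reduce F->id. Stack=[T * ( F] ptr=4 lookahead=/ remaining=[/ num ) / ( num ) $]
Step 8: reduce T->F. Stack=[T * ( T] ptr=4 lookahead=/ remaining=[/ num ) / ( num ) $]
Step 9: shift /. Stack=[T * ( T /] ptr=5 lookahead=num remaining=[num ) / ( num ) $]
Step 10: shift num. Stack=[T * ( T / num] ptr=6 lookahead=) remaining=[) / ( num ) $]
Step 11: reduce F->num. Stack=[T * ( T / F] ptr=6 lookahead=) remaining=[) / ( num ) $]
Step 12: reduce T->T / F. Stack=[T * ( T] ptr=6 lookahead=) remaining=[) / ( num ) $]
Step 13: reduce E->T. Stack=[T * ( E] ptr=6 lookahead=) remaining=[) / ( num ) $]
Step 14: shift ). Stack=[T * ( E )] ptr=7 lookahead=/ remaining=[/ ( num ) $]
Step 15: reduce F->( E ). Stack=[T * F] ptr=7 lookahead=/ remaining=[/ ( num ) $]
Step 16: reduce T->T * F. Stack=[T] ptr=7 lookahead=/ remaining=[/ ( num ) $]
Step 17: shift /. Stack=[T /] ptr=8 lookahead=( remaining=[( num ) $]
Step 18: shift (. Stack=[T / (] ptr=9 lookahead=num remaining=[num ) $]
Step 19: shift num. Stack=[T / ( num] ptr=10 lookahead=) remaining=[) $]
Step 20: reduce F->num. Stack=[T / ( F] ptr=10 lookahead=) remaining=[) $]
Step 21: reduce T->F. Stack=[T / ( T] ptr=10 lookahead=) remaining=[) $]
Step 22: reduce E->T. Stack=[T / ( E] ptr=10 lookahead=) remaining=[) $]
Step 23: shift ). Stack=[T / ( E )] ptr=11 lookahead=$ remaining=[$]
Step 24: reduce F->( E ). Stack=[T / F] ptr=11 lookahead=$ remaining=[$]
Step 25: reduce T->T / F. Stack=[T] ptr=11 lookahead=$ remaining=[$]
Step 26: reduce E->T. Stack=[E] ptr=11 lookahead=$ remaining=[$]
Step 27: accept. Stack=[E] ptr=11 lookahead=$ remaining=[$]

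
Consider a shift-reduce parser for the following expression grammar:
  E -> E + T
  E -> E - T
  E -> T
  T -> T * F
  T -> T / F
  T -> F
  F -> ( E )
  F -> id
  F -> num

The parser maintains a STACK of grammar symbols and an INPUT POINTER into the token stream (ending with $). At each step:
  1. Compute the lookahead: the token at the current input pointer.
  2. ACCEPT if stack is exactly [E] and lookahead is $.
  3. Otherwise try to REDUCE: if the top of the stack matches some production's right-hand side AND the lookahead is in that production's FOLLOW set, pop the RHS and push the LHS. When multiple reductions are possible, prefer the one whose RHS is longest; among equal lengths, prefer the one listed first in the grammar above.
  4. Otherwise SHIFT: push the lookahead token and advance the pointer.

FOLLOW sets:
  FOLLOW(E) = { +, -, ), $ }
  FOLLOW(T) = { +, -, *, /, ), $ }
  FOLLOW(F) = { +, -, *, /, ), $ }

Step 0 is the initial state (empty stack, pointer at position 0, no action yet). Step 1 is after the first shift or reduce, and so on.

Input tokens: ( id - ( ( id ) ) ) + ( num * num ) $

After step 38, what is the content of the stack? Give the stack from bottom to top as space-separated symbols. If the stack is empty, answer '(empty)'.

Step 1: shift (. Stack=[(] ptr=1 lookahead=id remaining=[id - ( ( id ) ) ) + ( num * num ) $]
Step 2: shift id. Stack=[( id] ptr=2 lookahead=- remaining=[- ( ( id ) ) ) + ( num * num ) $]
Step 3: reduce F->id. Stack=[( F] ptr=2 lookahead=- remaining=[- ( ( id ) ) ) + ( num * num ) $]
Step 4: reduce T->F. Stack=[( T] ptr=2 lookahead=- remaining=[- ( ( id ) ) ) + ( num * num ) $]
Step 5: reduce E->T. Stack=[( E] ptr=2 lookahead=- remaining=[- ( ( id ) ) ) + ( num * num ) $]
Step 6: shift -. Stack=[( E -] ptr=3 lookahead=( remaining=[( ( id ) ) ) + ( num * num ) $]
Step 7: shift (. Stack=[( E - (] ptr=4 lookahead=( remaining=[( id ) ) ) + ( num * num ) $]
Step 8: shift (. Stack=[( E - ( (] ptr=5 lookahead=id remaining=[id ) ) ) + ( num * num ) $]
Step 9: shift id. Stack=[( E - ( ( id] ptr=6 lookahead=) remaining=[) ) ) + ( num * num ) $]
Step 10: reduce F->id. Stack=[( E - ( ( F] ptr=6 lookahead=) remaining=[) ) ) + ( num * num ) $]
Step 11: reduce T->F. Stack=[( E - ( ( T] ptr=6 lookahead=) remaining=[) ) ) + ( num * num ) $]
Step 12: reduce E->T. Stack=[( E - ( ( E] ptr=6 lookahead=) remaining=[) ) ) + ( num * num ) $]
Step 13: shift ). Stack=[( E - ( ( E )] ptr=7 lookahead=) remaining=[) ) + ( num * num ) $]
Step 14: reduce F->( E ). Stack=[( E - ( F] ptr=7 lookahead=) remaining=[) ) + ( num * num ) $]
Step 15: reduce T->F. Stack=[( E - ( T] ptr=7 lookahead=) remaining=[) ) + ( num * num ) $]
Step 16: reduce E->T. Stack=[( E - ( E] ptr=7 lookahead=) remaining=[) ) + ( num * num ) $]
Step 17: shift ). Stack=[( E - ( E )] ptr=8 lookahead=) remaining=[) + ( num * num ) $]
Step 18: reduce F->( E ). Stack=[( E - F] ptr=8 lookahead=) remaining=[) + ( num * num ) $]
Step 19: reduce T->F. Stack=[( E - T] ptr=8 lookahead=) remaining=[) + ( num * num ) $]
Step 20: reduce E->E - T. Stack=[( E] ptr=8 lookahead=) remaining=[) + ( num * num ) $]
Step 21: shift ). Stack=[( E )] ptr=9 lookahead=+ remaining=[+ ( num * num ) $]
Step 22: reduce F->( E ). Stack=[F] ptr=9 lookahead=+ remaining=[+ ( num * num ) $]
Step 23: reduce T->F. Stack=[T] ptr=9 lookahead=+ remaining=[+ ( num * num ) $]
Step 24: reduce E->T. Stack=[E] ptr=9 lookahead=+ remaining=[+ ( num * num ) $]
Step 25: shift +. Stack=[E +] ptr=10 lookahead=( remaining=[( num * num ) $]
Step 26: shift (. Stack=[E + (] ptr=11 lookahead=num remaining=[num * num ) $]
Step 27: shift num. Stack=[E + ( num] ptr=12 lookahead=* remaining=[* num ) $]
Step 28: reduce F->num. Stack=[E + ( F] ptr=12 lookahead=* remaining=[* num ) $]
Step 29: reduce T->F. Stack=[E + ( T] ptr=12 lookahead=* remaining=[* num ) $]
Step 30: shift *. Stack=[E + ( T *] ptr=13 lookahead=num remaining=[num ) $]
Step 31: shift num. Stack=[E + ( T * num] ptr=14 lookahead=) remaining=[) $]
Step 32: reduce F->num. Stack=[E + ( T * F] ptr=14 lookahead=) remaining=[) $]
Step 33: reduce T->T * F. Stack=[E + ( T] ptr=14 lookahead=) remaining=[) $]
Step 34: reduce E->T. Stack=[E + ( E] ptr=14 lookahead=) remaining=[) $]
Step 35: shift ). Stack=[E + ( E )] ptr=15 lookahead=$ remaining=[$]
Step 36: reduce F->( E ). Stack=[E + F] ptr=15 lookahead=$ remaining=[$]
Step 37: reduce T->F. Stack=[E + T] ptr=15 lookahead=$ remaining=[$]
Step 38: reduce E->E + T. Stack=[E] ptr=15 lookahead=$ remaining=[$]

Answer: E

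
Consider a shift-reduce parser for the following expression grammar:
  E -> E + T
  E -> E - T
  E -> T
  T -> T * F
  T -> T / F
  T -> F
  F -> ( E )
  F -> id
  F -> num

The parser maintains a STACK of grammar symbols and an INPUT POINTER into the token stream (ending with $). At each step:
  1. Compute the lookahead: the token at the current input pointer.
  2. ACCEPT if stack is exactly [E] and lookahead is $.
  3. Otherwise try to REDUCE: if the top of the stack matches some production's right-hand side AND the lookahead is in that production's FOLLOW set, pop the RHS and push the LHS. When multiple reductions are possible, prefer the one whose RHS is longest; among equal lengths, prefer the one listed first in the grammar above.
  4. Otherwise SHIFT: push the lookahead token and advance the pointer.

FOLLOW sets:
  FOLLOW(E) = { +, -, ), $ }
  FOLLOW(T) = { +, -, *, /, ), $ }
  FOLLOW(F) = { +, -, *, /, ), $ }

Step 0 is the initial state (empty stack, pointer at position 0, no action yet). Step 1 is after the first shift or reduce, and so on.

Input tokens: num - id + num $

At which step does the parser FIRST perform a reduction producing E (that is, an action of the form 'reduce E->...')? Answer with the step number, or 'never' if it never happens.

Answer: 4

Derivation:
Step 1: shift num. Stack=[num] ptr=1 lookahead=- remaining=[- id + num $]
Step 2: reduce F->num. Stack=[F] ptr=1 lookahead=- remaining=[- id + num $]
Step 3: reduce T->F. Stack=[T] ptr=1 lookahead=- remaining=[- id + num $]
Step 4: reduce E->T. Stack=[E] ptr=1 lookahead=- remaining=[- id + num $]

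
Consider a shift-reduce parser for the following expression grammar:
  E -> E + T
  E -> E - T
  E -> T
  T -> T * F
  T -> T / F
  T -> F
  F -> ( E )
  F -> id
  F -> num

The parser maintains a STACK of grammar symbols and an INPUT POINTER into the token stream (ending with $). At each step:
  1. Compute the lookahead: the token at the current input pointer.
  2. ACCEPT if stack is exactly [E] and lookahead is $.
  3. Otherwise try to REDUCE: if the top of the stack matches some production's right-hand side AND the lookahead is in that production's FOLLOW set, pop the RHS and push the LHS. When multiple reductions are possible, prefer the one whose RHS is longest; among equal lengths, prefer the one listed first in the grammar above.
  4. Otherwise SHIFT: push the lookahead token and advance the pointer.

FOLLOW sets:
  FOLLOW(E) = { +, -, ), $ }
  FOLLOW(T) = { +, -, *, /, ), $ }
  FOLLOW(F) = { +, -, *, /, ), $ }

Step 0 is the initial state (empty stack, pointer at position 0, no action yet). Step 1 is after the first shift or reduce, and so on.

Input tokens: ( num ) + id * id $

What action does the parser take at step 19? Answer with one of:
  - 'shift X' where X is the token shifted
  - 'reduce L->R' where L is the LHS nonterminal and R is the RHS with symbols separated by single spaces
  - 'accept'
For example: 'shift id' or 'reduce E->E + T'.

Answer: accept

Derivation:
Step 1: shift (. Stack=[(] ptr=1 lookahead=num remaining=[num ) + id * id $]
Step 2: shift num. Stack=[( num] ptr=2 lookahead=) remaining=[) + id * id $]
Step 3: reduce F->num. Stack=[( F] ptr=2 lookahead=) remaining=[) + id * id $]
Step 4: reduce T->F. Stack=[( T] ptr=2 lookahead=) remaining=[) + id * id $]
Step 5: reduce E->T. Stack=[( E] ptr=2 lookahead=) remaining=[) + id * id $]
Step 6: shift ). Stack=[( E )] ptr=3 lookahead=+ remaining=[+ id * id $]
Step 7: reduce F->( E ). Stack=[F] ptr=3 lookahead=+ remaining=[+ id * id $]
Step 8: reduce T->F. Stack=[T] ptr=3 lookahead=+ remaining=[+ id * id $]
Step 9: reduce E->T. Stack=[E] ptr=3 lookahead=+ remaining=[+ id * id $]
Step 10: shift +. Stack=[E +] ptr=4 lookahead=id remaining=[id * id $]
Step 11: shift id. Stack=[E + id] ptr=5 lookahead=* remaining=[* id $]
Step 12: reduce F->id. Stack=[E + F] ptr=5 lookahead=* remaining=[* id $]
Step 13: reduce T->F. Stack=[E + T] ptr=5 lookahead=* remaining=[* id $]
Step 14: shift *. Stack=[E + T *] ptr=6 lookahead=id remaining=[id $]
Step 15: shift id. Stack=[E + T * id] ptr=7 lookahead=$ remaining=[$]
Step 16: reduce F->id. Stack=[E + T * F] ptr=7 lookahead=$ remaining=[$]
Step 17: reduce T->T * F. Stack=[E + T] ptr=7 lookahead=$ remaining=[$]
Step 18: reduce E->E + T. Stack=[E] ptr=7 lookahead=$ remaining=[$]
Step 19: accept. Stack=[E] ptr=7 lookahead=$ remaining=[$]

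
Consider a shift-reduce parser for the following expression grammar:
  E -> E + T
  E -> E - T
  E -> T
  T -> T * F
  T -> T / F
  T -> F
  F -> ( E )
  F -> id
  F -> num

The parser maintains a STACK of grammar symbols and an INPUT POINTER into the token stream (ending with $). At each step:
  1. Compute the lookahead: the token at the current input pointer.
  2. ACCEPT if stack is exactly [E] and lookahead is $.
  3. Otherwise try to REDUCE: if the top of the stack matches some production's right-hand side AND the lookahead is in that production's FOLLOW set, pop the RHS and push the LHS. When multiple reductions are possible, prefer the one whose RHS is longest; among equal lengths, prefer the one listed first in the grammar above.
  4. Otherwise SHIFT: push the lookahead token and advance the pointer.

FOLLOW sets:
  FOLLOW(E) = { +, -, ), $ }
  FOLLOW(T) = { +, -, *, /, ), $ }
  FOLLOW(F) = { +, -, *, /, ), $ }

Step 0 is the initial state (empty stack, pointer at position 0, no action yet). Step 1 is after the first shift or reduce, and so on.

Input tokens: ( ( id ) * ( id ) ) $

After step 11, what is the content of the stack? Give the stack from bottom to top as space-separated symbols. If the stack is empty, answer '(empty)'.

Answer: ( T * (

Derivation:
Step 1: shift (. Stack=[(] ptr=1 lookahead=( remaining=[( id ) * ( id ) ) $]
Step 2: shift (. Stack=[( (] ptr=2 lookahead=id remaining=[id ) * ( id ) ) $]
Step 3: shift id. Stack=[( ( id] ptr=3 lookahead=) remaining=[) * ( id ) ) $]
Step 4: reduce F->id. Stack=[( ( F] ptr=3 lookahead=) remaining=[) * ( id ) ) $]
Step 5: reduce T->F. Stack=[( ( T] ptr=3 lookahead=) remaining=[) * ( id ) ) $]
Step 6: reduce E->T. Stack=[( ( E] ptr=3 lookahead=) remaining=[) * ( id ) ) $]
Step 7: shift ). Stack=[( ( E )] ptr=4 lookahead=* remaining=[* ( id ) ) $]
Step 8: reduce F->( E ). Stack=[( F] ptr=4 lookahead=* remaining=[* ( id ) ) $]
Step 9: reduce T->F. Stack=[( T] ptr=4 lookahead=* remaining=[* ( id ) ) $]
Step 10: shift *. Stack=[( T *] ptr=5 lookahead=( remaining=[( id ) ) $]
Step 11: shift (. Stack=[( T * (] ptr=6 lookahead=id remaining=[id ) ) $]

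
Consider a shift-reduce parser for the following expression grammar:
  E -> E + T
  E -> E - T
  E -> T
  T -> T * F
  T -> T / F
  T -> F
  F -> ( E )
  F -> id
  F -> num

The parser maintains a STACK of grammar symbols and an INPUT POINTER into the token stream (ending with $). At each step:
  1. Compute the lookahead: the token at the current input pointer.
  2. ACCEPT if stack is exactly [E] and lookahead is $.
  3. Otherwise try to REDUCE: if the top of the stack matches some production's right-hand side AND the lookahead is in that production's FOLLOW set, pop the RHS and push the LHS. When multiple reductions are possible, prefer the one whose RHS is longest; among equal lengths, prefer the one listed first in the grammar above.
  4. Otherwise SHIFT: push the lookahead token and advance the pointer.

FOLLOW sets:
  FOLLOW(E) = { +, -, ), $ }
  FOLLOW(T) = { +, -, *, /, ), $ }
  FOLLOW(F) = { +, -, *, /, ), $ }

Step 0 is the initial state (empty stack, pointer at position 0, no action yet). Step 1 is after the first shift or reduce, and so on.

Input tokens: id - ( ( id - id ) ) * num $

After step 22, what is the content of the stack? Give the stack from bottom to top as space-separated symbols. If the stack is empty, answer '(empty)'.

Step 1: shift id. Stack=[id] ptr=1 lookahead=- remaining=[- ( ( id - id ) ) * num $]
Step 2: reduce F->id. Stack=[F] ptr=1 lookahead=- remaining=[- ( ( id - id ) ) * num $]
Step 3: reduce T->F. Stack=[T] ptr=1 lookahead=- remaining=[- ( ( id - id ) ) * num $]
Step 4: reduce E->T. Stack=[E] ptr=1 lookahead=- remaining=[- ( ( id - id ) ) * num $]
Step 5: shift -. Stack=[E -] ptr=2 lookahead=( remaining=[( ( id - id ) ) * num $]
Step 6: shift (. Stack=[E - (] ptr=3 lookahead=( remaining=[( id - id ) ) * num $]
Step 7: shift (. Stack=[E - ( (] ptr=4 lookahead=id remaining=[id - id ) ) * num $]
Step 8: shift id. Stack=[E - ( ( id] ptr=5 lookahead=- remaining=[- id ) ) * num $]
Step 9: reduce F->id. Stack=[E - ( ( F] ptr=5 lookahead=- remaining=[- id ) ) * num $]
Step 10: reduce T->F. Stack=[E - ( ( T] ptr=5 lookahead=- remaining=[- id ) ) * num $]
Step 11: reduce E->T. Stack=[E - ( ( E] ptr=5 lookahead=- remaining=[- id ) ) * num $]
Step 12: shift -. Stack=[E - ( ( E -] ptr=6 lookahead=id remaining=[id ) ) * num $]
Step 13: shift id. Stack=[E - ( ( E - id] ptr=7 lookahead=) remaining=[) ) * num $]
Step 14: reduce F->id. Stack=[E - ( ( E - F] ptr=7 lookahead=) remaining=[) ) * num $]
Step 15: reduce T->F. Stack=[E - ( ( E - T] ptr=7 lookahead=) remaining=[) ) * num $]
Step 16: reduce E->E - T. Stack=[E - ( ( E] ptr=7 lookahead=) remaining=[) ) * num $]
Step 17: shift ). Stack=[E - ( ( E )] ptr=8 lookahead=) remaining=[) * num $]
Step 18: reduce F->( E ). Stack=[E - ( F] ptr=8 lookahead=) remaining=[) * num $]
Step 19: reduce T->F. Stack=[E - ( T] ptr=8 lookahead=) remaining=[) * num $]
Step 20: reduce E->T. Stack=[E - ( E] ptr=8 lookahead=) remaining=[) * num $]
Step 21: shift ). Stack=[E - ( E )] ptr=9 lookahead=* remaining=[* num $]
Step 22: reduce F->( E ). Stack=[E - F] ptr=9 lookahead=* remaining=[* num $]

Answer: E - F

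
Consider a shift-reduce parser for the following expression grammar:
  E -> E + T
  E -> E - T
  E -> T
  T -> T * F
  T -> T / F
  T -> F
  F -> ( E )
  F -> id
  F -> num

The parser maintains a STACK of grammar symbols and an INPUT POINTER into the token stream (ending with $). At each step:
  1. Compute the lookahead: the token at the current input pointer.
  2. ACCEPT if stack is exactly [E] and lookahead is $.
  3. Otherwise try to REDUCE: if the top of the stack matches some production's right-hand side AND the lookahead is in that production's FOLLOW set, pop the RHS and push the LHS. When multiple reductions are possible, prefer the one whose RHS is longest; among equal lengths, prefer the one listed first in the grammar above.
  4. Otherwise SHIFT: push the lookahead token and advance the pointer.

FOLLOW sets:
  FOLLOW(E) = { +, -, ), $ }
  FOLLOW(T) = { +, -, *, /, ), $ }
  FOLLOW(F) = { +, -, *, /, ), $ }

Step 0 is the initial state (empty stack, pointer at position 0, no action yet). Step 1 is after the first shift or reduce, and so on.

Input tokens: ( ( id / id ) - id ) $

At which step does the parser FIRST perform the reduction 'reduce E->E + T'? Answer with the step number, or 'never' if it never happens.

Answer: never

Derivation:
Step 1: shift (. Stack=[(] ptr=1 lookahead=( remaining=[( id / id ) - id ) $]
Step 2: shift (. Stack=[( (] ptr=2 lookahead=id remaining=[id / id ) - id ) $]
Step 3: shift id. Stack=[( ( id] ptr=3 lookahead=/ remaining=[/ id ) - id ) $]
Step 4: reduce F->id. Stack=[( ( F] ptr=3 lookahead=/ remaining=[/ id ) - id ) $]
Step 5: reduce T->F. Stack=[( ( T] ptr=3 lookahead=/ remaining=[/ id ) - id ) $]
Step 6: shift /. Stack=[( ( T /] ptr=4 lookahead=id remaining=[id ) - id ) $]
Step 7: shift id. Stack=[( ( T / id] ptr=5 lookahead=) remaining=[) - id ) $]
Step 8: reduce F->id. Stack=[( ( T / F] ptr=5 lookahead=) remaining=[) - id ) $]
Step 9: reduce T->T / F. Stack=[( ( T] ptr=5 lookahead=) remaining=[) - id ) $]
Step 10: reduce E->T. Stack=[( ( E] ptr=5 lookahead=) remaining=[) - id ) $]
Step 11: shift ). Stack=[( ( E )] ptr=6 lookahead=- remaining=[- id ) $]
Step 12: reduce F->( E ). Stack=[( F] ptr=6 lookahead=- remaining=[- id ) $]
Step 13: reduce T->F. Stack=[( T] ptr=6 lookahead=- remaining=[- id ) $]
Step 14: reduce E->T. Stack=[( E] ptr=6 lookahead=- remaining=[- id ) $]
Step 15: shift -. Stack=[( E -] ptr=7 lookahead=id remaining=[id ) $]
Step 16: shift id. Stack=[( E - id] ptr=8 lookahead=) remaining=[) $]
Step 17: reduce F->id. Stack=[( E - F] ptr=8 lookahead=) remaining=[) $]
Step 18: reduce T->F. Stack=[( E - T] ptr=8 lookahead=) remaining=[) $]
Step 19: reduce E->E - T. Stack=[( E] ptr=8 lookahead=) remaining=[) $]
Step 20: shift ). Stack=[( E )] ptr=9 lookahead=$ remaining=[$]
Step 21: reduce F->( E ). Stack=[F] ptr=9 lookahead=$ remaining=[$]
Step 22: reduce T->F. Stack=[T] ptr=9 lookahead=$ remaining=[$]
Step 23: reduce E->T. Stack=[E] ptr=9 lookahead=$ remaining=[$]
Step 24: accept. Stack=[E] ptr=9 lookahead=$ remaining=[$]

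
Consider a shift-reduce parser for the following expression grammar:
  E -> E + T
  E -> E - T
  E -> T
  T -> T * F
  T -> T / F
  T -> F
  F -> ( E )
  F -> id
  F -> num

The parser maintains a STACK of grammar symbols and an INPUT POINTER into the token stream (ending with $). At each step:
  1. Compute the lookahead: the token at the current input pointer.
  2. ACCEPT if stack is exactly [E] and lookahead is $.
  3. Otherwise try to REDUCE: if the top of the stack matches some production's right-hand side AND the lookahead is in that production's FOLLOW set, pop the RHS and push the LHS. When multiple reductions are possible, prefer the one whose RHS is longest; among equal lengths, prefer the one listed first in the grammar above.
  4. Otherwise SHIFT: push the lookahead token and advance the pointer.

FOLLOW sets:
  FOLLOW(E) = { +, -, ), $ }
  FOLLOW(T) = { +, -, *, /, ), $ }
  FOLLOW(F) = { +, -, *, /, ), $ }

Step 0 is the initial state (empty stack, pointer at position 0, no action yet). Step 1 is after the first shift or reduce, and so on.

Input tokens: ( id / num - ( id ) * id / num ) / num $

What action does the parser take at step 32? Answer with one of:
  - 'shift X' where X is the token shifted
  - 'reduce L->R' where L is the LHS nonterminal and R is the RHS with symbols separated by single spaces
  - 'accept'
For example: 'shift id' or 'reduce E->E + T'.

Answer: shift num

Derivation:
Step 1: shift (. Stack=[(] ptr=1 lookahead=id remaining=[id / num - ( id ) * id / num ) / num $]
Step 2: shift id. Stack=[( id] ptr=2 lookahead=/ remaining=[/ num - ( id ) * id / num ) / num $]
Step 3: reduce F->id. Stack=[( F] ptr=2 lookahead=/ remaining=[/ num - ( id ) * id / num ) / num $]
Step 4: reduce T->F. Stack=[( T] ptr=2 lookahead=/ remaining=[/ num - ( id ) * id / num ) / num $]
Step 5: shift /. Stack=[( T /] ptr=3 lookahead=num remaining=[num - ( id ) * id / num ) / num $]
Step 6: shift num. Stack=[( T / num] ptr=4 lookahead=- remaining=[- ( id ) * id / num ) / num $]
Step 7: reduce F->num. Stack=[( T / F] ptr=4 lookahead=- remaining=[- ( id ) * id / num ) / num $]
Step 8: reduce T->T / F. Stack=[( T] ptr=4 lookahead=- remaining=[- ( id ) * id / num ) / num $]
Step 9: reduce E->T. Stack=[( E] ptr=4 lookahead=- remaining=[- ( id ) * id / num ) / num $]
Step 10: shift -. Stack=[( E -] ptr=5 lookahead=( remaining=[( id ) * id / num ) / num $]
Step 11: shift (. Stack=[( E - (] ptr=6 lookahead=id remaining=[id ) * id / num ) / num $]
Step 12: shift id. Stack=[( E - ( id] ptr=7 lookahead=) remaining=[) * id / num ) / num $]
Step 13: reduce F->id. Stack=[( E - ( F] ptr=7 lookahead=) remaining=[) * id / num ) / num $]
Step 14: reduce T->F. Stack=[( E - ( T] ptr=7 lookahead=) remaining=[) * id / num ) / num $]
Step 15: reduce E->T. Stack=[( E - ( E] ptr=7 lookahead=) remaining=[) * id / num ) / num $]
Step 16: shift ). Stack=[( E - ( E )] ptr=8 lookahead=* remaining=[* id / num ) / num $]
Step 17: reduce F->( E ). Stack=[( E - F] ptr=8 lookahead=* remaining=[* id / num ) / num $]
Step 18: reduce T->F. Stack=[( E - T] ptr=8 lookahead=* remaining=[* id / num ) / num $]
Step 19: shift *. Stack=[( E - T *] ptr=9 lookahead=id remaining=[id / num ) / num $]
Step 20: shift id. Stack=[( E - T * id] ptr=10 lookahead=/ remaining=[/ num ) / num $]
Step 21: reduce F->id. Stack=[( E - T * F] ptr=10 lookahead=/ remaining=[/ num ) / num $]
Step 22: reduce T->T * F. Stack=[( E - T] ptr=10 lookahead=/ remaining=[/ num ) / num $]
Step 23: shift /. Stack=[( E - T /] ptr=11 lookahead=num remaining=[num ) / num $]
Step 24: shift num. Stack=[( E - T / num] ptr=12 lookahead=) remaining=[) / num $]
Step 25: reduce F->num. Stack=[( E - T / F] ptr=12 lookahead=) remaining=[) / num $]
Step 26: reduce T->T / F. Stack=[( E - T] ptr=12 lookahead=) remaining=[) / num $]
Step 27: reduce E->E - T. Stack=[( E] ptr=12 lookahead=) remaining=[) / num $]
Step 28: shift ). Stack=[( E )] ptr=13 lookahead=/ remaining=[/ num $]
Step 29: reduce F->( E ). Stack=[F] ptr=13 lookahead=/ remaining=[/ num $]
Step 30: reduce T->F. Stack=[T] ptr=13 lookahead=/ remaining=[/ num $]
Step 31: shift /. Stack=[T /] ptr=14 lookahead=num remaining=[num $]
Step 32: shift num. Stack=[T / num] ptr=15 lookahead=$ remaining=[$]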